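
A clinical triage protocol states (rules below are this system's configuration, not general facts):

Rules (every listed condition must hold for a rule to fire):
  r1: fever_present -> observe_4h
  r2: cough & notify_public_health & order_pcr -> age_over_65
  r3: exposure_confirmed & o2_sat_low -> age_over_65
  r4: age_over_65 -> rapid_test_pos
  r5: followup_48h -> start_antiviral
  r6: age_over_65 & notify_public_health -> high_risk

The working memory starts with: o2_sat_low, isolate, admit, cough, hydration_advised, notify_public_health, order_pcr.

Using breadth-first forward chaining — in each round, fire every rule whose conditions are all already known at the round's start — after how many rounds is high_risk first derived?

2

Round 1: r2 [cough & notify_public_health & order_pcr -> age_over_65]. Adds age_over_65.
Round 2: r4 [age_over_65 -> rapid_test_pos]; r6 [age_over_65 & notify_public_health -> high_risk]. Adds rapid_test_pos, high_risk.
high_risk first appears in round 2.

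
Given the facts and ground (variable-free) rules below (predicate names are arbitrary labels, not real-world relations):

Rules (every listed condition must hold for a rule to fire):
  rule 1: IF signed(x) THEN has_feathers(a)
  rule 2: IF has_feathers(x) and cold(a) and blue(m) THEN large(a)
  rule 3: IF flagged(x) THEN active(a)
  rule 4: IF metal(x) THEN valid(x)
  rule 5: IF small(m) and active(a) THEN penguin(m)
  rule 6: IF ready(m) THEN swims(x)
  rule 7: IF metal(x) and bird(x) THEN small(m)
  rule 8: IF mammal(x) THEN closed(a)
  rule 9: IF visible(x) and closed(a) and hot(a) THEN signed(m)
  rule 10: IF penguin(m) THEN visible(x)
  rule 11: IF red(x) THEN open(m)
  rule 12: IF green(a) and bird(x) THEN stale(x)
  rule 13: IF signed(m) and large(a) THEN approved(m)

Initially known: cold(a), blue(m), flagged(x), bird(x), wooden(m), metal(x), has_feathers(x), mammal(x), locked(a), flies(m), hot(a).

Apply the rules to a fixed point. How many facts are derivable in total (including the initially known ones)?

Round 1: rule 2 [IF has_feathers(x) and cold(a) and blue(m) THEN large(a)]; rule 3 [IF flagged(x) THEN active(a)]; rule 4 [IF metal(x) THEN valid(x)]; rule 7 [IF metal(x) and bird(x) THEN small(m)]; rule 8 [IF mammal(x) THEN closed(a)]. New: large(a), active(a), valid(x), small(m), closed(a).
Round 2: rule 5 [IF small(m) and active(a) THEN penguin(m)]. New: penguin(m).
Round 3: rule 10 [IF penguin(m) THEN visible(x)]. New: visible(x).
Round 4: rule 9 [IF visible(x) and closed(a) and hot(a) THEN signed(m)]. New: signed(m).
Round 5: rule 13 [IF signed(m) and large(a) THEN approved(m)]. New: approved(m).
Closure: {active(a), approved(m), bird(x), blue(m), closed(a), cold(a), flagged(x), flies(m), has_feathers(x), hot(a), large(a), locked(a), mammal(x), metal(x), penguin(m), signed(m), small(m), valid(x), visible(x), wooden(m)} — 20 facts.

20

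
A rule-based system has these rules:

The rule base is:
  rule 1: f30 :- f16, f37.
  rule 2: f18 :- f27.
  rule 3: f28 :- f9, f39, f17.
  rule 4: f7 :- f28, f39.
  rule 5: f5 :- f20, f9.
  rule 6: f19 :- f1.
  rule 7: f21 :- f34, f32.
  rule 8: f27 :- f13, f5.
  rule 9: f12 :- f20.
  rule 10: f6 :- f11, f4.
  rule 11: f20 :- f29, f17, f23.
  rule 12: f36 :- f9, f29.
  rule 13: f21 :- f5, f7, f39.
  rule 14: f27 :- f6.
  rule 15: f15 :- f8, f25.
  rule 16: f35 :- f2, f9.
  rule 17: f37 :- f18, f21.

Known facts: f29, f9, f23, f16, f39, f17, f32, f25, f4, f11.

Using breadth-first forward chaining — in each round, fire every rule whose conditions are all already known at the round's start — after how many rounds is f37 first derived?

Round 1: rule 3 [f28 :- f9, f39, f17.]; rule 10 [f6 :- f11, f4.]; rule 11 [f20 :- f29, f17, f23.]; rule 12 [f36 :- f9, f29.]. New: f28, f6, f20, f36.
Round 2: rule 4 [f7 :- f28, f39.]; rule 5 [f5 :- f20, f9.]; rule 9 [f12 :- f20.]; rule 14 [f27 :- f6.]. New: f7, f5, f12, f27.
Round 3: rule 2 [f18 :- f27.]; rule 13 [f21 :- f5, f7, f39.]. New: f18, f21.
Round 4: rule 17 [f37 :- f18, f21.]. New: f37.
f37 first appears in round 4.

4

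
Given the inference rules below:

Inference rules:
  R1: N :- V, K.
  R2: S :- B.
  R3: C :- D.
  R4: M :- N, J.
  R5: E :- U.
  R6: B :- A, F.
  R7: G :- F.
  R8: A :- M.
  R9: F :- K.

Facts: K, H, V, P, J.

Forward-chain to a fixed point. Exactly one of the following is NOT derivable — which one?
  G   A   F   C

C

Round 1: R1 [N :- V, K.]; R9 [F :- K.]. Adds N, F.
Round 2: R4 [M :- N, J.]; R7 [G :- F.]. Adds M, G.
Round 3: R8 [A :- M.]. Adds A.
Round 4: R6 [B :- A, F.]. Adds B.
Round 5: R2 [S :- B.]. Adds S.
Derived: A (round 3), F (round 1), G (round 2). C never appears in any round.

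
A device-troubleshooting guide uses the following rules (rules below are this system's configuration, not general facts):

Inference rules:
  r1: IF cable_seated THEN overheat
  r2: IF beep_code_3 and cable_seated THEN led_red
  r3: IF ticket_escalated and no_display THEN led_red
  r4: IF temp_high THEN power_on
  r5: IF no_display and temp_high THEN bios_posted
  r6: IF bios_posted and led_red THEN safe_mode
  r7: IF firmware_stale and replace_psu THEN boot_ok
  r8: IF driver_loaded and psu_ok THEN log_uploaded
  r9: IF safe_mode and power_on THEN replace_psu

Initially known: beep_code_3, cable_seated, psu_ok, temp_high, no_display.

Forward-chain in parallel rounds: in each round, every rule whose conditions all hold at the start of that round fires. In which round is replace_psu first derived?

3

Round 1 fires r1, r2, r4, r5, giving overheat, led_red, power_on, bios_posted.
Round 2 fires r6, giving safe_mode.
Round 3 fires r9, giving replace_psu.
replace_psu first appears in round 3.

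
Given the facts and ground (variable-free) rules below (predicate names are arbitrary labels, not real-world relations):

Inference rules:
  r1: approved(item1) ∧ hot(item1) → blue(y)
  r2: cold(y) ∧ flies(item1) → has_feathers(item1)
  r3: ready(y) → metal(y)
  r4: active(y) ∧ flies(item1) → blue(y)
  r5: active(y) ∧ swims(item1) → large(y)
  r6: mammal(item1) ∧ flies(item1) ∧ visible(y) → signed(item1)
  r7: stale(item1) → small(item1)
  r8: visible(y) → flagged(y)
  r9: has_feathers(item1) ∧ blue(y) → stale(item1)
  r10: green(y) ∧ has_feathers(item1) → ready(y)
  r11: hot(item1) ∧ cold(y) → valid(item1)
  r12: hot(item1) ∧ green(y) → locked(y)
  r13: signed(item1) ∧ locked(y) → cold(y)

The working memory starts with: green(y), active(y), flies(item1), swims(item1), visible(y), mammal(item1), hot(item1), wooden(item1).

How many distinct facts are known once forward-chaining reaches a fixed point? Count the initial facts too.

20

[1] r4 [active(y) ∧ flies(item1) → blue(y)]; r5 [active(y) ∧ swims(item1) → large(y)]; r6 [mammal(item1) ∧ flies(item1) ∧ visible(y) → signed(item1)]; r8 [visible(y) → flagged(y)]; r12 [hot(item1) ∧ green(y) → locked(y)]. ⇒ new: blue(y), large(y), signed(item1), flagged(y), locked(y).
[2] r13 [signed(item1) ∧ locked(y) → cold(y)]. ⇒ new: cold(y).
[3] r2 [cold(y) ∧ flies(item1) → has_feathers(item1)]; r11 [hot(item1) ∧ cold(y) → valid(item1)]. ⇒ new: has_feathers(item1), valid(item1).
[4] r9 [has_feathers(item1) ∧ blue(y) → stale(item1)]; r10 [green(y) ∧ has_feathers(item1) → ready(y)]. ⇒ new: stale(item1), ready(y).
[5] r3 [ready(y) → metal(y)]; r7 [stale(item1) → small(item1)]. ⇒ new: metal(y), small(item1).
Closure: {active(y), blue(y), cold(y), flagged(y), flies(item1), green(y), has_feathers(item1), hot(item1), large(y), locked(y), mammal(item1), metal(y), ready(y), signed(item1), small(item1), stale(item1), swims(item1), valid(item1), visible(y), wooden(item1)} — 20 facts.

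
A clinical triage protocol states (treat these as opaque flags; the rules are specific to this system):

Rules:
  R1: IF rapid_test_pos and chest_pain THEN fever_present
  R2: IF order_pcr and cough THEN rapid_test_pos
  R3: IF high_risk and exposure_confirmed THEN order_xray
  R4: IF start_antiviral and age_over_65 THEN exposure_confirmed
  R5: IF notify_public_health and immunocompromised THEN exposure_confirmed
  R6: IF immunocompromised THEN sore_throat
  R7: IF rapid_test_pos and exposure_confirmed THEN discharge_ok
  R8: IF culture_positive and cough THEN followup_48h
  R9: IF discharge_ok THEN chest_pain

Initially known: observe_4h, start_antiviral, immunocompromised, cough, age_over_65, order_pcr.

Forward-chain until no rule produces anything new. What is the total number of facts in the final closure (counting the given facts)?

12

Round 1: R2 [IF order_pcr and cough THEN rapid_test_pos]; R4 [IF start_antiviral and age_over_65 THEN exposure_confirmed]; R6 [IF immunocompromised THEN sore_throat]. New: rapid_test_pos, exposure_confirmed, sore_throat.
Round 2: R7 [IF rapid_test_pos and exposure_confirmed THEN discharge_ok]. New: discharge_ok.
Round 3: R9 [IF discharge_ok THEN chest_pain]. New: chest_pain.
Round 4: R1 [IF rapid_test_pos and chest_pain THEN fever_present]. New: fever_present.
Closure: {age_over_65, chest_pain, cough, discharge_ok, exposure_confirmed, fever_present, immunocompromised, observe_4h, order_pcr, rapid_test_pos, sore_throat, start_antiviral} — 12 facts.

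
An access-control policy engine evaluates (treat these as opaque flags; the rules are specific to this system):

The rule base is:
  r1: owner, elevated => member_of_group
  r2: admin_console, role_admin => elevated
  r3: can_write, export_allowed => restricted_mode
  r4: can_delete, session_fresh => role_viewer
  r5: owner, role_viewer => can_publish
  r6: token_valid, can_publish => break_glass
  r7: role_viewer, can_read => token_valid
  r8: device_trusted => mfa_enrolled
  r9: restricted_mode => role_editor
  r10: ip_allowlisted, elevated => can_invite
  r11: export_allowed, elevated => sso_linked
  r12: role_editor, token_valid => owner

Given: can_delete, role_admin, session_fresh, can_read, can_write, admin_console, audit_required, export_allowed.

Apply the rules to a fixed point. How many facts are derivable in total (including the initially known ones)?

Round 1: r2 [admin_console, role_admin => elevated]; r3 [can_write, export_allowed => restricted_mode]; r4 [can_delete, session_fresh => role_viewer]. Adds elevated, restricted_mode, role_viewer.
Round 2: r7 [role_viewer, can_read => token_valid]; r9 [restricted_mode => role_editor]; r11 [export_allowed, elevated => sso_linked]. Adds token_valid, role_editor, sso_linked.
Round 3: r12 [role_editor, token_valid => owner]. Adds owner.
Round 4: r1 [owner, elevated => member_of_group]; r5 [owner, role_viewer => can_publish]. Adds member_of_group, can_publish.
Round 5: r6 [token_valid, can_publish => break_glass]. Adds break_glass.
Closure: {admin_console, audit_required, break_glass, can_delete, can_publish, can_read, can_write, elevated, export_allowed, member_of_group, owner, restricted_mode, role_admin, role_editor, role_viewer, session_fresh, sso_linked, token_valid} — 18 facts.

18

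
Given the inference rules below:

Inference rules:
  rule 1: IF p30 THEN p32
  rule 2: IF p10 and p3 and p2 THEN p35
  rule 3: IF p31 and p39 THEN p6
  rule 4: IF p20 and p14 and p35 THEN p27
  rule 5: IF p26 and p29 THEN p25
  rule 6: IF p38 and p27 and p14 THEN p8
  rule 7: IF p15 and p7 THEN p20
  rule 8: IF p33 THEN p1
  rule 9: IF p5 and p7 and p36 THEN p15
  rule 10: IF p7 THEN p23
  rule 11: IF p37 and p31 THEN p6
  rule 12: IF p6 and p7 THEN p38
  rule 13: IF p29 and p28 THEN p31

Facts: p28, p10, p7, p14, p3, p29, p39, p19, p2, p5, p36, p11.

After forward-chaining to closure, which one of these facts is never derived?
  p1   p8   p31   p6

p1

[1] rule 2 [IF p10 and p3 and p2 THEN p35]; rule 9 [IF p5 and p7 and p36 THEN p15]; rule 10 [IF p7 THEN p23]; rule 13 [IF p29 and p28 THEN p31]. ⇒ new: p35, p15, p23, p31.
[2] rule 3 [IF p31 and p39 THEN p6]; rule 7 [IF p15 and p7 THEN p20]. ⇒ new: p6, p20.
[3] rule 4 [IF p20 and p14 and p35 THEN p27]; rule 12 [IF p6 and p7 THEN p38]. ⇒ new: p27, p38.
[4] rule 6 [IF p38 and p27 and p14 THEN p8]. ⇒ new: p8.
Derived: p8 (round 4), p6 (round 2), p31 (round 1). p1 never appears in any round.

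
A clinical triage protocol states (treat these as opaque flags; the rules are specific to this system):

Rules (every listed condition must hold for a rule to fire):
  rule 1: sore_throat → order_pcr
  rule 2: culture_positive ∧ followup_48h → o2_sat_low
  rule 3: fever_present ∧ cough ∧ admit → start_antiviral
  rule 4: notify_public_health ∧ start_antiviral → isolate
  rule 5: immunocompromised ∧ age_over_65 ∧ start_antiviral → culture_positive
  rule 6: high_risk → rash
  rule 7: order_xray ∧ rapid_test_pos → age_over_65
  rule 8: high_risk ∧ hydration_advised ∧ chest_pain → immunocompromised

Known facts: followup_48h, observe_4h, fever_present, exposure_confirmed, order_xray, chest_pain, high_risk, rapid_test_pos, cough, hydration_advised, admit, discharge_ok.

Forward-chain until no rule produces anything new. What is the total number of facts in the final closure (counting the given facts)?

Round 1 fires rule 3, rule 6, rule 7, rule 8, giving start_antiviral, rash, age_over_65, immunocompromised.
Round 2 fires rule 5, giving culture_positive.
Round 3 fires rule 2, giving o2_sat_low.
Closure: {admit, age_over_65, chest_pain, cough, culture_positive, discharge_ok, exposure_confirmed, fever_present, followup_48h, high_risk, hydration_advised, immunocompromised, o2_sat_low, observe_4h, order_xray, rapid_test_pos, rash, start_antiviral} — 18 facts.

18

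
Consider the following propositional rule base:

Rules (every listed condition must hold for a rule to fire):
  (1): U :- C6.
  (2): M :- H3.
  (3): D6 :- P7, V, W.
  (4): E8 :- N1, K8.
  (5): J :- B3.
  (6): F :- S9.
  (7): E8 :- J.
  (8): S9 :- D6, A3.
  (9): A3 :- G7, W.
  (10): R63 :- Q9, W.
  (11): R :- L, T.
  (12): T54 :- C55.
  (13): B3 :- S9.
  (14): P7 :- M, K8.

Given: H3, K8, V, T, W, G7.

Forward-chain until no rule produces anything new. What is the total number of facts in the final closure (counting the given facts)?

15

Round 1: (2) [M :- H3.]; (9) [A3 :- G7, W.]. Adds M, A3.
Round 2: (14) [P7 :- M, K8.]. Adds P7.
Round 3: (3) [D6 :- P7, V, W.]. Adds D6.
Round 4: (8) [S9 :- D6, A3.]. Adds S9.
Round 5: (6) [F :- S9.]; (13) [B3 :- S9.]. Adds F, B3.
Round 6: (5) [J :- B3.]. Adds J.
Round 7: (7) [E8 :- J.]. Adds E8.
Closure: {A3, B3, D6, E8, F, G7, H3, J, K8, M, P7, S9, T, V, W} — 15 facts.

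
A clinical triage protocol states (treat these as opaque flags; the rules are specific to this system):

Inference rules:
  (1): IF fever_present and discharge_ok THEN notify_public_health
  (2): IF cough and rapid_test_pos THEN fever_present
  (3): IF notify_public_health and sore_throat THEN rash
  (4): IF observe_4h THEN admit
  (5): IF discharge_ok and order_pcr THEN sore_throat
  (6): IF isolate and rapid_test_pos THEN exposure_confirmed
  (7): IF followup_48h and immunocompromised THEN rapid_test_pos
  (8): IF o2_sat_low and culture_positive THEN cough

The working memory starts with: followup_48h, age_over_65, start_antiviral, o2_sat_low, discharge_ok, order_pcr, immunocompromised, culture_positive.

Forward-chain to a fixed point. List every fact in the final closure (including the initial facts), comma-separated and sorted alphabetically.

Round 1 — (5), (7), (8), derive sore_throat, rapid_test_pos, cough.
Round 2 — (2), derive fever_present.
Round 3 — (1), derive notify_public_health.
Round 4 — (3), derive rash.

age_over_65, cough, culture_positive, discharge_ok, fever_present, followup_48h, immunocompromised, notify_public_health, o2_sat_low, order_pcr, rapid_test_pos, rash, sore_throat, start_antiviral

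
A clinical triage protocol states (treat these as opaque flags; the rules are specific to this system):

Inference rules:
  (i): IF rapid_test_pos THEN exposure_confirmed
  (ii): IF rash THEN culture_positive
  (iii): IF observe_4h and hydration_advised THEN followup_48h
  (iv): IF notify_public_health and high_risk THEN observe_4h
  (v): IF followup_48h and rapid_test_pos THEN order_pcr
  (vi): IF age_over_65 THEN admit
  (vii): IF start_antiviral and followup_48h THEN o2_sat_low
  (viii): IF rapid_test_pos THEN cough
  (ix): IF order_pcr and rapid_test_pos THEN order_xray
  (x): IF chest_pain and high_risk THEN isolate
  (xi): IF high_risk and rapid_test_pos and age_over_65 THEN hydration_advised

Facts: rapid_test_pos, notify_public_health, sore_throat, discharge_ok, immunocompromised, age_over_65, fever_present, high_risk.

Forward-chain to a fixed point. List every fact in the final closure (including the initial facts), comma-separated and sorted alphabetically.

Round 1: (i) [IF rapid_test_pos THEN exposure_confirmed]; (iv) [IF notify_public_health and high_risk THEN observe_4h]; (vi) [IF age_over_65 THEN admit]; (viii) [IF rapid_test_pos THEN cough]; (xi) [IF high_risk and rapid_test_pos and age_over_65 THEN hydration_advised]. New: exposure_confirmed, observe_4h, admit, cough, hydration_advised.
Round 2: (iii) [IF observe_4h and hydration_advised THEN followup_48h]. New: followup_48h.
Round 3: (v) [IF followup_48h and rapid_test_pos THEN order_pcr]. New: order_pcr.
Round 4: (ix) [IF order_pcr and rapid_test_pos THEN order_xray]. New: order_xray.

admit, age_over_65, cough, discharge_ok, exposure_confirmed, fever_present, followup_48h, high_risk, hydration_advised, immunocompromised, notify_public_health, observe_4h, order_pcr, order_xray, rapid_test_pos, sore_throat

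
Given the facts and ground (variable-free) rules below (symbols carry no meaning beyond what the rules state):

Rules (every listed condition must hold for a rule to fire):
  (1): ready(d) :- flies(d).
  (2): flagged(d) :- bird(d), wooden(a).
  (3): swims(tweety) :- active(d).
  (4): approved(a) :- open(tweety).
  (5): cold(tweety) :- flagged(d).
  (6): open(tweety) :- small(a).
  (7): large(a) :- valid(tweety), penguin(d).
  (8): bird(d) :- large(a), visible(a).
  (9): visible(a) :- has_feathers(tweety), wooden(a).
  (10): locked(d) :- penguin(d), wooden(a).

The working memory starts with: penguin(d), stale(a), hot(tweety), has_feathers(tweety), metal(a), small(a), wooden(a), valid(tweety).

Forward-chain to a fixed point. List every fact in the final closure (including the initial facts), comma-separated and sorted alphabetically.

approved(a), bird(d), cold(tweety), flagged(d), has_feathers(tweety), hot(tweety), large(a), locked(d), metal(a), open(tweety), penguin(d), small(a), stale(a), valid(tweety), visible(a), wooden(a)

[1] (6) [open(tweety) :- small(a).]; (7) [large(a) :- valid(tweety), penguin(d).]; (9) [visible(a) :- has_feathers(tweety), wooden(a).]; (10) [locked(d) :- penguin(d), wooden(a).]. ⇒ new: open(tweety), large(a), visible(a), locked(d).
[2] (4) [approved(a) :- open(tweety).]; (8) [bird(d) :- large(a), visible(a).]. ⇒ new: approved(a), bird(d).
[3] (2) [flagged(d) :- bird(d), wooden(a).]. ⇒ new: flagged(d).
[4] (5) [cold(tweety) :- flagged(d).]. ⇒ new: cold(tweety).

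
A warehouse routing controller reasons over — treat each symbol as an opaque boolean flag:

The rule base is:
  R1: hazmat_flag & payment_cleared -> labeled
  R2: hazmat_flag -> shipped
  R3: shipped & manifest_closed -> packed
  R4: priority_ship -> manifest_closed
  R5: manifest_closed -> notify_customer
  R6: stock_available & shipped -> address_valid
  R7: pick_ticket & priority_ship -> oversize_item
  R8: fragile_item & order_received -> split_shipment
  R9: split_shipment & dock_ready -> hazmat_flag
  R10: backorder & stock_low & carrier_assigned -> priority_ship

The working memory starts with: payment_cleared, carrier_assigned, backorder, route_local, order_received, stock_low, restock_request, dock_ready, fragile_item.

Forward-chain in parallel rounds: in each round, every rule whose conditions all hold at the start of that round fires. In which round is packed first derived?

[1] R8 [fragile_item & order_received -> split_shipment]; R10 [backorder & stock_low & carrier_assigned -> priority_ship]. ⇒ new: split_shipment, priority_ship.
[2] R4 [priority_ship -> manifest_closed]; R9 [split_shipment & dock_ready -> hazmat_flag]. ⇒ new: manifest_closed, hazmat_flag.
[3] R1 [hazmat_flag & payment_cleared -> labeled]; R2 [hazmat_flag -> shipped]; R5 [manifest_closed -> notify_customer]. ⇒ new: labeled, shipped, notify_customer.
[4] R3 [shipped & manifest_closed -> packed]. ⇒ new: packed.
packed first appears in round 4.

4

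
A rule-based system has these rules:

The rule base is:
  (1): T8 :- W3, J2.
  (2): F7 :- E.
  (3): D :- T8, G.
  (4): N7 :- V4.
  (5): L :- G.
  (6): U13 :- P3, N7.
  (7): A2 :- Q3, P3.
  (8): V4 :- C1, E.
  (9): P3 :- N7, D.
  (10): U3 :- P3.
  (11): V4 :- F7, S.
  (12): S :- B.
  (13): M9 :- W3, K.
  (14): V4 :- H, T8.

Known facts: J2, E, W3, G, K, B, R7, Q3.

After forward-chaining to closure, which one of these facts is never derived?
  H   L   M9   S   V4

H

Round 1 — (1), (2), (5), (12), (13), derive T8, F7, L, S, M9.
Round 2 — (3), (11), derive D, V4.
Round 3 — (4), derive N7.
Round 4 — (9), derive P3.
Round 5 — (6), (7), (10), derive U13, A2, U3.
Derived: S (round 1), M9 (round 1), V4 (round 2), L (round 1). H never appears in any round.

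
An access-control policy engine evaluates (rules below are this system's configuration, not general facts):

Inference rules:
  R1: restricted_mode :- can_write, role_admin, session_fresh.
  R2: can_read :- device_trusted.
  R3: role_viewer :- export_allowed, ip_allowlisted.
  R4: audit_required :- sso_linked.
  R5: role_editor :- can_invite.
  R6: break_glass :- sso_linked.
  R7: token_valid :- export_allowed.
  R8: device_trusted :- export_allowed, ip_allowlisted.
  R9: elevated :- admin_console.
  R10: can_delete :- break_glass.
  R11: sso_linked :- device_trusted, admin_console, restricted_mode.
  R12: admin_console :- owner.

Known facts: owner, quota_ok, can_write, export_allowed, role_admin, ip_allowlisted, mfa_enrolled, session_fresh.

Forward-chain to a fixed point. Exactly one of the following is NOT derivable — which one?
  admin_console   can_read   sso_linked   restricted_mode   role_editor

role_editor

Round 1 fires R1, R3, R7, R8, R12, giving restricted_mode, role_viewer, token_valid, device_trusted, admin_console.
Round 2 fires R2, R9, R11, giving can_read, elevated, sso_linked.
Round 3 fires R4, R6, giving audit_required, break_glass.
Round 4 fires R10, giving can_delete.
Derived: restricted_mode (round 1), sso_linked (round 2), admin_console (round 1), can_read (round 2). role_editor never appears in any round.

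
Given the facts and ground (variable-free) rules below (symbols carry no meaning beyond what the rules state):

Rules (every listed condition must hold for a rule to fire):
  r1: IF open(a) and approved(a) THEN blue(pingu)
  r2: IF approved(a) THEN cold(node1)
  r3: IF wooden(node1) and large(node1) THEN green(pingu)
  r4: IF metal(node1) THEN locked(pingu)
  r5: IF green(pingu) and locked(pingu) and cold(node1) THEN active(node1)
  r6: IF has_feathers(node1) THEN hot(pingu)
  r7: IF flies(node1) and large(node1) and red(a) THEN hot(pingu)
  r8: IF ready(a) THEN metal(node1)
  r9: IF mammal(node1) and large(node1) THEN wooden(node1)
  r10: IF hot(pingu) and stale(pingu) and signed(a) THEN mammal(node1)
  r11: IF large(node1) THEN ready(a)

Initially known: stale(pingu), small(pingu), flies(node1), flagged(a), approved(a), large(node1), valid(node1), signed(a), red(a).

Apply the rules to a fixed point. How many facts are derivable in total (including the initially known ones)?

18

Round 1 — r2, r7, r11, derive cold(node1), hot(pingu), ready(a).
Round 2 — r8, r10, derive metal(node1), mammal(node1).
Round 3 — r4, r9, derive locked(pingu), wooden(node1).
Round 4 — r3, derive green(pingu).
Round 5 — r5, derive active(node1).
Closure: {active(node1), approved(a), cold(node1), flagged(a), flies(node1), green(pingu), hot(pingu), large(node1), locked(pingu), mammal(node1), metal(node1), ready(a), red(a), signed(a), small(pingu), stale(pingu), valid(node1), wooden(node1)} — 18 facts.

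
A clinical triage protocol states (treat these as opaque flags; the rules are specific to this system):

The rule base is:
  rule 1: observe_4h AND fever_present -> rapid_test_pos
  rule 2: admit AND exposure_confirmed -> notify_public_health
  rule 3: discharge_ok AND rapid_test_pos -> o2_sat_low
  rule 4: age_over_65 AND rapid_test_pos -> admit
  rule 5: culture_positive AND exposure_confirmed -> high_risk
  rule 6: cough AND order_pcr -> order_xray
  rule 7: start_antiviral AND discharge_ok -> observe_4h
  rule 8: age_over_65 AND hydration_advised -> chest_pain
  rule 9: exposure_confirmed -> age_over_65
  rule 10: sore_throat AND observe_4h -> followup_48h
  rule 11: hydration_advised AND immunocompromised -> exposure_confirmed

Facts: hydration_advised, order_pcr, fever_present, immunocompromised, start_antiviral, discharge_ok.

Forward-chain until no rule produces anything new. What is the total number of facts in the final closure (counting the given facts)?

Round 1 fires rule 7, rule 11, giving observe_4h, exposure_confirmed.
Round 2 fires rule 1, rule 9, giving rapid_test_pos, age_over_65.
Round 3 fires rule 3, rule 4, rule 8, giving o2_sat_low, admit, chest_pain.
Round 4 fires rule 2, giving notify_public_health.
Closure: {admit, age_over_65, chest_pain, discharge_ok, exposure_confirmed, fever_present, hydration_advised, immunocompromised, notify_public_health, o2_sat_low, observe_4h, order_pcr, rapid_test_pos, start_antiviral} — 14 facts.

14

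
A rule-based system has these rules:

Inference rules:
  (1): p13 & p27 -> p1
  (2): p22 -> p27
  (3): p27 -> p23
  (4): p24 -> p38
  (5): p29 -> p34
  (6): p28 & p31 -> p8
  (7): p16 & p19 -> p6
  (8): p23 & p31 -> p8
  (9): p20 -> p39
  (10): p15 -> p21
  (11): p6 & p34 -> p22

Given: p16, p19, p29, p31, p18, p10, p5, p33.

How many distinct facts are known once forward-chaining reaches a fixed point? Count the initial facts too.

Round 1 — (5), (7), derive p34, p6.
Round 2 — (11), derive p22.
Round 3 — (2), derive p27.
Round 4 — (3), derive p23.
Round 5 — (8), derive p8.
Closure: {p10, p16, p18, p19, p22, p23, p27, p29, p31, p33, p34, p5, p6, p8} — 14 facts.

14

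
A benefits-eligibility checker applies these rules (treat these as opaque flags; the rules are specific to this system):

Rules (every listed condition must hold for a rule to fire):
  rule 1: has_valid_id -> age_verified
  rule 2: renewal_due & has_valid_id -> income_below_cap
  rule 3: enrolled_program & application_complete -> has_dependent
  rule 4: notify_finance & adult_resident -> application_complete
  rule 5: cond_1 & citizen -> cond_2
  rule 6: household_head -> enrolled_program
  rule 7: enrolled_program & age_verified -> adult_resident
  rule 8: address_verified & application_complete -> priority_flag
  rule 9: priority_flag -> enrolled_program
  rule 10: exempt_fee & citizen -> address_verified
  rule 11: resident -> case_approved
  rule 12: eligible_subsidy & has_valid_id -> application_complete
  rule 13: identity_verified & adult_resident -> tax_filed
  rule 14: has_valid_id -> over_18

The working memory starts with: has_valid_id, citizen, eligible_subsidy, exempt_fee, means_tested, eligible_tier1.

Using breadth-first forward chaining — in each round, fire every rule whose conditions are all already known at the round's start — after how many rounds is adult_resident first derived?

4

Round 1 — rule 1, rule 10, rule 12, rule 14, derive age_verified, address_verified, application_complete, over_18.
Round 2 — rule 8, derive priority_flag.
Round 3 — rule 9, derive enrolled_program.
Round 4 — rule 3, rule 7, derive has_dependent, adult_resident.
adult_resident first appears in round 4.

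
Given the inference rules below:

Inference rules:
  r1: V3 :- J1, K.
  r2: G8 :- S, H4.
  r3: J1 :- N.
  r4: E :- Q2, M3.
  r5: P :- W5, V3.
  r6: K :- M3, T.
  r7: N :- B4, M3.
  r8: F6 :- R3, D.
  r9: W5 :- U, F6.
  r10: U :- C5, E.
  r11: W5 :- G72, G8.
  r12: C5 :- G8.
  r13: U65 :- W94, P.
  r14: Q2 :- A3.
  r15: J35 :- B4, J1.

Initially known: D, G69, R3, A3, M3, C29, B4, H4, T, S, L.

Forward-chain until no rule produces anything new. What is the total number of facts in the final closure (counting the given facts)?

24

Round 1 fires r2, r6, r7, r8, r14, giving G8, K, N, F6, Q2.
Round 2 fires r3, r4, r12, giving J1, E, C5.
Round 3 fires r1, r10, r15, giving V3, U, J35.
Round 4 fires r9, giving W5.
Round 5 fires r5, giving P.
Closure: {A3, B4, C29, C5, D, E, F6, G69, G8, H4, J1, J35, K, L, M3, N, P, Q2, R3, S, T, U, V3, W5} — 24 facts.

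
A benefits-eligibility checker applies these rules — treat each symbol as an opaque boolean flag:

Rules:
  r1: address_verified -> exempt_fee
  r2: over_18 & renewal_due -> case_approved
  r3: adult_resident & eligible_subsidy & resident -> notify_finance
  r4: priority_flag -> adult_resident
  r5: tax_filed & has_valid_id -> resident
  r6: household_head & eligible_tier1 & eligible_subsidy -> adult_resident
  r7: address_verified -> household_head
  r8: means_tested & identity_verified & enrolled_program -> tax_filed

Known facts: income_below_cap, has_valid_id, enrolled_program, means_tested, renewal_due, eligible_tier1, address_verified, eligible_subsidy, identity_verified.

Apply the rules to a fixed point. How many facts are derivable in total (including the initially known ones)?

15

Round 1: r1 [address_verified -> exempt_fee]; r7 [address_verified -> household_head]; r8 [means_tested & identity_verified & enrolled_program -> tax_filed]. New: exempt_fee, household_head, tax_filed.
Round 2: r5 [tax_filed & has_valid_id -> resident]; r6 [household_head & eligible_tier1 & eligible_subsidy -> adult_resident]. New: resident, adult_resident.
Round 3: r3 [adult_resident & eligible_subsidy & resident -> notify_finance]. New: notify_finance.
Closure: {address_verified, adult_resident, eligible_subsidy, eligible_tier1, enrolled_program, exempt_fee, has_valid_id, household_head, identity_verified, income_below_cap, means_tested, notify_finance, renewal_due, resident, tax_filed} — 15 facts.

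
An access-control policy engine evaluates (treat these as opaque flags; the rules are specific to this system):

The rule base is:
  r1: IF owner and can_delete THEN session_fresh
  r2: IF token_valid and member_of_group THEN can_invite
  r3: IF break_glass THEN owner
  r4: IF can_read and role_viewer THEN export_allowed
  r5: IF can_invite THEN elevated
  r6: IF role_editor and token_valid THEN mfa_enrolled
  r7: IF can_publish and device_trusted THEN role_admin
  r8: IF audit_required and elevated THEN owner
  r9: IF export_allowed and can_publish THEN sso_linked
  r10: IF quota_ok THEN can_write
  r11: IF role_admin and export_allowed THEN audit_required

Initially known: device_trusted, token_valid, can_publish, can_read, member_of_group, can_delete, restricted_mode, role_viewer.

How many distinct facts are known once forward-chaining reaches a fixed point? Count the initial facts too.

16

Round 1 fires r2, r4, r7, giving can_invite, export_allowed, role_admin.
Round 2 fires r5, r9, r11, giving elevated, sso_linked, audit_required.
Round 3 fires r8, giving owner.
Round 4 fires r1, giving session_fresh.
Closure: {audit_required, can_delete, can_invite, can_publish, can_read, device_trusted, elevated, export_allowed, member_of_group, owner, restricted_mode, role_admin, role_viewer, session_fresh, sso_linked, token_valid} — 16 facts.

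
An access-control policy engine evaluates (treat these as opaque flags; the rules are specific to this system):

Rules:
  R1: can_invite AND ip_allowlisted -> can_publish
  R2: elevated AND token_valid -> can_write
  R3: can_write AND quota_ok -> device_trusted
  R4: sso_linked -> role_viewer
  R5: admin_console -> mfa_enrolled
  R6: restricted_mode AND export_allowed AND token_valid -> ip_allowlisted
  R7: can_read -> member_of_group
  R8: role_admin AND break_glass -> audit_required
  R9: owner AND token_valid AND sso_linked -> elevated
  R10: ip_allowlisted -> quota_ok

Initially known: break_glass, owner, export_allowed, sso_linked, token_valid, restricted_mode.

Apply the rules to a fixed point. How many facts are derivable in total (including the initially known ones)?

Round 1 fires R4, R6, R9, giving role_viewer, ip_allowlisted, elevated.
Round 2 fires R2, R10, giving can_write, quota_ok.
Round 3 fires R3, giving device_trusted.
Closure: {break_glass, can_write, device_trusted, elevated, export_allowed, ip_allowlisted, owner, quota_ok, restricted_mode, role_viewer, sso_linked, token_valid} — 12 facts.

12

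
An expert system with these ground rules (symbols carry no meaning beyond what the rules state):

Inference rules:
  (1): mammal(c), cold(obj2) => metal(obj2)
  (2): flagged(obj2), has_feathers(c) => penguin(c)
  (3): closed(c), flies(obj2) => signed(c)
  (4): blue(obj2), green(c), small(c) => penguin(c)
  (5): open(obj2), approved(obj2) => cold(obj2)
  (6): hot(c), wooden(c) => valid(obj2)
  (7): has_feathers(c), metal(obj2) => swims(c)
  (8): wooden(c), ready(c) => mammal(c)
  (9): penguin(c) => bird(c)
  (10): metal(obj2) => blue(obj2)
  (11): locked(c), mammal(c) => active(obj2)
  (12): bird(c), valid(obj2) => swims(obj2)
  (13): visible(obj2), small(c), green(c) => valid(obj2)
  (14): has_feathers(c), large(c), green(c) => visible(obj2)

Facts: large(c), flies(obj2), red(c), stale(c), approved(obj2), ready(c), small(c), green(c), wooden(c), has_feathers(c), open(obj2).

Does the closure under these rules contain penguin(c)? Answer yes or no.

yes

Round 1 fires (5), (8), (14), giving cold(obj2), mammal(c), visible(obj2).
Round 2 fires (1), (13), giving metal(obj2), valid(obj2).
Round 3 fires (7), (10), giving swims(c), blue(obj2).
Round 4 fires (4), giving penguin(c).
Round 5 fires (9), giving bird(c).
Round 6 fires (12), giving swims(obj2).
penguin(c) appears in round 4, so it is derivable.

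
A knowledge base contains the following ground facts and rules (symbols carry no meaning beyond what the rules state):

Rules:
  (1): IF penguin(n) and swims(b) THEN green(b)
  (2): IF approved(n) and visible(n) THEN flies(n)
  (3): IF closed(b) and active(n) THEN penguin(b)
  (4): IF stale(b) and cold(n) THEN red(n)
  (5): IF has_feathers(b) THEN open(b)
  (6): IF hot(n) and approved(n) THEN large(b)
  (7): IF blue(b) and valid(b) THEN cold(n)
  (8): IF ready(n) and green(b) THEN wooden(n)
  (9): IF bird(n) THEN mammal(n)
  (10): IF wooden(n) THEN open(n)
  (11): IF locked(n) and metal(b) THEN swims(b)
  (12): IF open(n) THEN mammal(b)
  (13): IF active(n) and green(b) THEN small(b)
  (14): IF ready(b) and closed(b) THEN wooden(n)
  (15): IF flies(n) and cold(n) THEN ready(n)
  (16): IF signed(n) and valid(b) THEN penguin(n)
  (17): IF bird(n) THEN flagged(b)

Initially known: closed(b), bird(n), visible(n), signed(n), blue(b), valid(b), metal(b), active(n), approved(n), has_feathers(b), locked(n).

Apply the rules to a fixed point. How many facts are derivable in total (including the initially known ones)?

[1] (2) [IF approved(n) and visible(n) THEN flies(n)]; (3) [IF closed(b) and active(n) THEN penguin(b)]; (5) [IF has_feathers(b) THEN open(b)]; (7) [IF blue(b) and valid(b) THEN cold(n)]; (9) [IF bird(n) THEN mammal(n)]; (11) [IF locked(n) and metal(b) THEN swims(b)]; (16) [IF signed(n) and valid(b) THEN penguin(n)]; (17) [IF bird(n) THEN flagged(b)]. ⇒ new: flies(n), penguin(b), open(b), cold(n), mammal(n), swims(b), penguin(n), flagged(b).
[2] (1) [IF penguin(n) and swims(b) THEN green(b)]; (15) [IF flies(n) and cold(n) THEN ready(n)]. ⇒ new: green(b), ready(n).
[3] (8) [IF ready(n) and green(b) THEN wooden(n)]; (13) [IF active(n) and green(b) THEN small(b)]. ⇒ new: wooden(n), small(b).
[4] (10) [IF wooden(n) THEN open(n)]. ⇒ new: open(n).
[5] (12) [IF open(n) THEN mammal(b)]. ⇒ new: mammal(b).
Closure: {active(n), approved(n), bird(n), blue(b), closed(b), cold(n), flagged(b), flies(n), green(b), has_feathers(b), locked(n), mammal(b), mammal(n), metal(b), open(b), open(n), penguin(b), penguin(n), ready(n), signed(n), small(b), swims(b), valid(b), visible(n), wooden(n)} — 25 facts.

25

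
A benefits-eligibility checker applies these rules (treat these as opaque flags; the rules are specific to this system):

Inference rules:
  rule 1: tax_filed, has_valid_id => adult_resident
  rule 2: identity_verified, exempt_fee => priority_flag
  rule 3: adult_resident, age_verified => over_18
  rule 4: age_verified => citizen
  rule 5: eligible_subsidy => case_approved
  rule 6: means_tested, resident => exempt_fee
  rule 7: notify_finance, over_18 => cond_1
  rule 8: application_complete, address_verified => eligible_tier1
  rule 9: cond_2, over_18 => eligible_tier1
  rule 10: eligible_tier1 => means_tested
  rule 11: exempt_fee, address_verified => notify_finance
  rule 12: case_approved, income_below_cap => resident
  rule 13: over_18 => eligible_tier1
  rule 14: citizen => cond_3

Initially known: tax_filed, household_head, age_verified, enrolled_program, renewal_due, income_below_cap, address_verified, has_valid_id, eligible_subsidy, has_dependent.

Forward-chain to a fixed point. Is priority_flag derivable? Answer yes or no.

Round 1: rule 1 [tax_filed, has_valid_id => adult_resident]; rule 4 [age_verified => citizen]; rule 5 [eligible_subsidy => case_approved]. New: adult_resident, citizen, case_approved.
Round 2: rule 3 [adult_resident, age_verified => over_18]; rule 12 [case_approved, income_below_cap => resident]; rule 14 [citizen => cond_3]. New: over_18, resident, cond_3.
Round 3: rule 13 [over_18 => eligible_tier1]. New: eligible_tier1.
Round 4: rule 10 [eligible_tier1 => means_tested]. New: means_tested.
Round 5: rule 6 [means_tested, resident => exempt_fee]. New: exempt_fee.
Round 6: rule 11 [exempt_fee, address_verified => notify_finance]. New: notify_finance.
Round 7: rule 7 [notify_finance, over_18 => cond_1]. New: cond_1.
Fixed point reached. priority_flag is concluded only by rule 2; rule 2 needs identity_verified (never derived).

no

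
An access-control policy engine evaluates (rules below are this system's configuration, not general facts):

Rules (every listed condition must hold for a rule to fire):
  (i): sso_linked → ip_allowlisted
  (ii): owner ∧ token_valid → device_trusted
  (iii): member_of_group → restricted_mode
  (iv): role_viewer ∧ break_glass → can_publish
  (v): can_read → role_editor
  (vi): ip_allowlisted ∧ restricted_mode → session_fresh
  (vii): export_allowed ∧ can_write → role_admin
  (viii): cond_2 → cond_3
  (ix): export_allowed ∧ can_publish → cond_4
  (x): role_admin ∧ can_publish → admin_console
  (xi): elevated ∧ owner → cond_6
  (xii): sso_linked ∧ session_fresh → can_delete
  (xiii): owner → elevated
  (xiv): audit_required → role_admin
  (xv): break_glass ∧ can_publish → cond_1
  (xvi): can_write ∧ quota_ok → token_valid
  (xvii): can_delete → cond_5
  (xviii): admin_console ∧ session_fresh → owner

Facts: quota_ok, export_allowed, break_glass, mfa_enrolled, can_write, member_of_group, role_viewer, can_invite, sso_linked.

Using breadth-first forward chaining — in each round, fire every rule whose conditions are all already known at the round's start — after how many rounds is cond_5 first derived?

[1] (i) [sso_linked → ip_allowlisted]; (iii) [member_of_group → restricted_mode]; (iv) [role_viewer ∧ break_glass → can_publish]; (vii) [export_allowed ∧ can_write → role_admin]; (xvi) [can_write ∧ quota_ok → token_valid]. ⇒ new: ip_allowlisted, restricted_mode, can_publish, role_admin, token_valid.
[2] (vi) [ip_allowlisted ∧ restricted_mode → session_fresh]; (ix) [export_allowed ∧ can_publish → cond_4]; (x) [role_admin ∧ can_publish → admin_console]; (xv) [break_glass ∧ can_publish → cond_1]. ⇒ new: session_fresh, cond_4, admin_console, cond_1.
[3] (xii) [sso_linked ∧ session_fresh → can_delete]; (xviii) [admin_console ∧ session_fresh → owner]. ⇒ new: can_delete, owner.
[4] (ii) [owner ∧ token_valid → device_trusted]; (xiii) [owner → elevated]; (xvii) [can_delete → cond_5]. ⇒ new: device_trusted, elevated, cond_5.
cond_5 first appears in round 4.

4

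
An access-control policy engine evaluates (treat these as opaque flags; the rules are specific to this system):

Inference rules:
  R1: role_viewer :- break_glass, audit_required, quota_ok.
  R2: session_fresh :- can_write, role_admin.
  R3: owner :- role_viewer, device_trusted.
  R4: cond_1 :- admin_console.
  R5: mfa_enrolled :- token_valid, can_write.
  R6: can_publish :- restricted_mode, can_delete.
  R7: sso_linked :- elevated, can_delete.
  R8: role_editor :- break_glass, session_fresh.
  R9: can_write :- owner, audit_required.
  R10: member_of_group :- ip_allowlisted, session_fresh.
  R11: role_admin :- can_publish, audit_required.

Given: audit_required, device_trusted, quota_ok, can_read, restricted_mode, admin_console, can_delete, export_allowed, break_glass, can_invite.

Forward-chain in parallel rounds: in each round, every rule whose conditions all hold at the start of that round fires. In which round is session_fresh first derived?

4

Round 1: R1 [role_viewer :- break_glass, audit_required, quota_ok.]; R4 [cond_1 :- admin_console.]; R6 [can_publish :- restricted_mode, can_delete.]. Adds role_viewer, cond_1, can_publish.
Round 2: R3 [owner :- role_viewer, device_trusted.]; R11 [role_admin :- can_publish, audit_required.]. Adds owner, role_admin.
Round 3: R9 [can_write :- owner, audit_required.]. Adds can_write.
Round 4: R2 [session_fresh :- can_write, role_admin.]. Adds session_fresh.
session_fresh first appears in round 4.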